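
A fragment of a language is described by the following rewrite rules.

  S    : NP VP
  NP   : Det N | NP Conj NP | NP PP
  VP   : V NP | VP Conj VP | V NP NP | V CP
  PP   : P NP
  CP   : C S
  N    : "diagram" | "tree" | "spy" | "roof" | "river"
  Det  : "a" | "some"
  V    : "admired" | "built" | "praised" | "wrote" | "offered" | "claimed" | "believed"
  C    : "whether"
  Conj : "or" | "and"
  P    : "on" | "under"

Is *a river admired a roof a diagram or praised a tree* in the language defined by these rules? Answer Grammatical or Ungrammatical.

S
  NP
    Det: a
    N: river
  VP
    VP
      V: admired
      NP
        Det: a
        N: roof
      NP
        Det: a
        N: diagram
    Conj: or
    VP
      V: praised
      NP
        Det: a
        N: tree
Each bracket corresponds to one application of a listed rule, so the string is derivable from S.

Grammatical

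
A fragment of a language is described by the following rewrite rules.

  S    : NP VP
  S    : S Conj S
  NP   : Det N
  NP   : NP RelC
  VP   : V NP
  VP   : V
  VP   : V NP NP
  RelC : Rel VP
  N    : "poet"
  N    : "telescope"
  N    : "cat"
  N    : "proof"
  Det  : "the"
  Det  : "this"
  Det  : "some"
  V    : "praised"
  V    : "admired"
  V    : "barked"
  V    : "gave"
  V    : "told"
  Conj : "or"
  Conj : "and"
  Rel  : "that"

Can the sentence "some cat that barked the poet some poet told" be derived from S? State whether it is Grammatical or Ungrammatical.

Grammatical

[S [NP [NP [Det some] [N cat]] [RelC [Rel that] [VP [V barked] [NP [Det the] [N poet]] [NP [Det some] [N poet]]]]] [VP [V told]]]
Each bracket corresponds to one application of a listed rule, so the string is derivable from S.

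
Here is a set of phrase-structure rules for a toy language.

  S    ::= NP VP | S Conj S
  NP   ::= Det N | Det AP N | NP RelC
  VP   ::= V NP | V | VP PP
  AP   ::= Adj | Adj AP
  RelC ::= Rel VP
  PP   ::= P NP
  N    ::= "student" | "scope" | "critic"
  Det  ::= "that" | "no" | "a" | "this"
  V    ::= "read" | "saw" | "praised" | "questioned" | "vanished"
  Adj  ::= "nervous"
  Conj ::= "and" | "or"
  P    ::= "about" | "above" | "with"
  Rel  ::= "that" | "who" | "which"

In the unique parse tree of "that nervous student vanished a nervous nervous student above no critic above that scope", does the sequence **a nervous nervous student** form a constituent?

Yes

[S [NP [Det that] [AP [Adj nervous]] [N student]] [VP [VP [VP [V vanished] [NP [Det a] [AP [Adj nervous] [AP [Adj nervous]]] [N student]]] [PP [P above] [NP [Det no] [N critic]]]] [PP [P above] [NP [Det that] [N scope]]]]]
The words 'a nervous nervous student' are exhaustively dominated by a single NP node (built by NP → Det AP N), so they form a constituent.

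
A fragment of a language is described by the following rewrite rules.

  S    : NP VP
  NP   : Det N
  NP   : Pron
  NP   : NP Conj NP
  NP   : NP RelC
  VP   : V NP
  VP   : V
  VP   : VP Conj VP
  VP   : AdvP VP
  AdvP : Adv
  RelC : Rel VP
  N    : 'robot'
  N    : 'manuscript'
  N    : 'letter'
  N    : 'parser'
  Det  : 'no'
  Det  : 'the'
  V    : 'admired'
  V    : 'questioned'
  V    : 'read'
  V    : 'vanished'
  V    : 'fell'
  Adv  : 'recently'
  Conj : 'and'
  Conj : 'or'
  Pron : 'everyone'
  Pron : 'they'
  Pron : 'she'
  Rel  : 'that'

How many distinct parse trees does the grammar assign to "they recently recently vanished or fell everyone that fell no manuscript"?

Two of the 3 distinct bracketings:
[S [NP [Pron they]] [VP [VP [AdvP [Adv recently]] [VP [AdvP [Adv recently]] [VP [V vanished]]]] [Conj or] [VP [V fell] [NP [NP [Pron everyone]] [RelC [Rel that] [VP [V fell] [NP [Det no] [N manuscript]]]]]]]]
[S [NP [Pron they]] [VP [AdvP [Adv recently]] [VP [VP [AdvP [Adv recently]] [VP [V vanished]]] [Conj or] [VP [V fell] [NP [NP [Pron everyone]] [RelC [Rel that] [VP [V fell] [NP [Det no] [N manuscript]]]]]]]]]
The trees differ in how a recursive rule is bracketed over the same span.

3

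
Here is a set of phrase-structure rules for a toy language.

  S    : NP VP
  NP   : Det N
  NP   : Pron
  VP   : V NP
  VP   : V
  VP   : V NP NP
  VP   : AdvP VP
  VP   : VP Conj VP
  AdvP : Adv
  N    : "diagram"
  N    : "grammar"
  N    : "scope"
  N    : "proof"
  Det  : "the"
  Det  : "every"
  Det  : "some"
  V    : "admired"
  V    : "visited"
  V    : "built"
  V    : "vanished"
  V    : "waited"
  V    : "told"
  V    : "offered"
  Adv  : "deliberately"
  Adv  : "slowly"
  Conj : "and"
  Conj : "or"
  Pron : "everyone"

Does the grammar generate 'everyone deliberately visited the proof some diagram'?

S
  NP
    Pron: everyone
  VP
    AdvP
      Adv: deliberately
    VP
      V: visited
      NP
        Det: the
        N: proof
      NP
        Det: some
        N: diagram
Each bracket corresponds to one application of a listed rule, so the string is derivable from S.

Grammatical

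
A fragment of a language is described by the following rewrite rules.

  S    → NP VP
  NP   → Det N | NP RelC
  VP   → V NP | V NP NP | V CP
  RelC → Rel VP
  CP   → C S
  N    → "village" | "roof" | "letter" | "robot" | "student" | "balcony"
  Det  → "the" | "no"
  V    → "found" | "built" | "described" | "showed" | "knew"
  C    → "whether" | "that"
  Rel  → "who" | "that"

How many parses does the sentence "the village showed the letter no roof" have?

[S [NP [Det the] [N village]] [VP [V showed] [NP [Det the] [N letter]] [NP [Det no] [N roof]]]]
No rule offers an alternative attachment or grouping for any span, so this is the only derivation.

1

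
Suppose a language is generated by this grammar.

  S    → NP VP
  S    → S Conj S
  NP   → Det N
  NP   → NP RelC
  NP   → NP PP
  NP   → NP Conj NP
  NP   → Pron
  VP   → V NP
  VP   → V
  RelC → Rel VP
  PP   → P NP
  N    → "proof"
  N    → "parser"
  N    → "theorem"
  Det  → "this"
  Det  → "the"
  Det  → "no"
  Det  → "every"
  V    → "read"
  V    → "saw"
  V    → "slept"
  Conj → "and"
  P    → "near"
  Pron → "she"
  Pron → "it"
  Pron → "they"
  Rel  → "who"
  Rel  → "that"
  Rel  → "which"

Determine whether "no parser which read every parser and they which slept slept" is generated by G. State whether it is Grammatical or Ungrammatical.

Grammatical

S
  NP
    NP
      Det: no
      N: parser
    RelC
      Rel: which
      VP
        V: read
        NP
          NP
            NP
              Det: every
              N: parser
            Conj: and
            NP
              Pron: they
          RelC
            Rel: which
            VP
              V: slept
  VP
    V: slept
Each bracket corresponds to one application of a listed rule, so the string is derivable from S.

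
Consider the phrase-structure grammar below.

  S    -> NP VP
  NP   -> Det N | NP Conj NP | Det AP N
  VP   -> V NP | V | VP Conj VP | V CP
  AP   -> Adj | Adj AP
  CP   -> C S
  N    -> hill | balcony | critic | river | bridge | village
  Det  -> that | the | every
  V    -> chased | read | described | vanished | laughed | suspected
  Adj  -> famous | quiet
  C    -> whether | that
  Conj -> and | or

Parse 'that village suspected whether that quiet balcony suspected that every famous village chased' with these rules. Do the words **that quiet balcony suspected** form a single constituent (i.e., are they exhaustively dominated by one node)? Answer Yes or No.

[S [NP [Det that] [N village]] [VP [V suspected] [CP [C whether] [S [NP [Det that] [AP [Adj quiet]] [N balcony]] [VP [V suspected] [CP [C that] [S [NP [Det every] [AP [Adj famous]] [N village]] [VP [V chased]]]]]]]]]
The smallest constituent containing 'that quiet balcony suspected' is the S spanning 'that quiet balcony suspected that every famous village chased'; no single node in the tree dominates exactly the given words.

No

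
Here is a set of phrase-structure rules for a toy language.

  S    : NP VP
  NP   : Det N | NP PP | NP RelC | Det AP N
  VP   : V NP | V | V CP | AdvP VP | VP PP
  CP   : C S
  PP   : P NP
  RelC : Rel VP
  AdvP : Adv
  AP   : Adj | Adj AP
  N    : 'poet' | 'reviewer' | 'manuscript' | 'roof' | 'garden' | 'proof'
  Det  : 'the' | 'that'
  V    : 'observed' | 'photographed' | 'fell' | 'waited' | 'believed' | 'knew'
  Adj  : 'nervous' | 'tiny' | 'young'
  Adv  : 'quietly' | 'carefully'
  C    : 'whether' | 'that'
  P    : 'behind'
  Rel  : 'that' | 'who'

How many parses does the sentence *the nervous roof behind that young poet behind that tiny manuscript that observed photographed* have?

Two of the 5 distinct bracketings:
[S [NP [NP [Det the] [AP [Adj nervous]] [N roof]] [PP [P behind] [NP [NP [Det that] [AP [Adj young]] [N poet]] [PP [P behind] [NP [NP [Det that] [AP [Adj tiny]] [N manuscript]] [RelC [Rel that] [VP [V observed]]]]]]]] [VP [V photographed]]]
[S [NP [NP [Det the] [AP [Adj nervous]] [N roof]] [PP [P behind] [NP [NP [NP [Det that] [AP [Adj young]] [N poet]] [PP [P behind] [NP [Det that] [AP [Adj tiny]] [N manuscript]]]] [RelC [Rel that] [VP [V observed]]]]]] [VP [V photographed]]]
The trees differ in how a recursive rule is bracketed over the same span.

5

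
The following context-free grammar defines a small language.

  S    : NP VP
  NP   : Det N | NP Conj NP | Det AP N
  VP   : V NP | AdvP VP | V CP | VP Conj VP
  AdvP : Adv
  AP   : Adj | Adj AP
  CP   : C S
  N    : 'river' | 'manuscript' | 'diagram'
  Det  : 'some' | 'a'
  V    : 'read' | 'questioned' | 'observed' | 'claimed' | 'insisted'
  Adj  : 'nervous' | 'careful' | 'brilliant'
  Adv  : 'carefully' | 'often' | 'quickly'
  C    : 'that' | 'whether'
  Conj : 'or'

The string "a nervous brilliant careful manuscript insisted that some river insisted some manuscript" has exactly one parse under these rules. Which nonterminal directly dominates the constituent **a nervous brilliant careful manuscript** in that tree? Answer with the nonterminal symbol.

[S [NP [Det a] [AP [Adj nervous] [AP [Adj brilliant] [AP [Adj careful]]]] [N manuscript]] [VP [V insisted] [CP [C that] [S [NP [Det some] [N river]] [VP [V insisted] [NP [Det some] [N manuscript]]]]]]]
The span 'a nervous brilliant careful manuscript' is the NP node built by NP → Det AP N.
Its mother is the S built by S → NP VP.

S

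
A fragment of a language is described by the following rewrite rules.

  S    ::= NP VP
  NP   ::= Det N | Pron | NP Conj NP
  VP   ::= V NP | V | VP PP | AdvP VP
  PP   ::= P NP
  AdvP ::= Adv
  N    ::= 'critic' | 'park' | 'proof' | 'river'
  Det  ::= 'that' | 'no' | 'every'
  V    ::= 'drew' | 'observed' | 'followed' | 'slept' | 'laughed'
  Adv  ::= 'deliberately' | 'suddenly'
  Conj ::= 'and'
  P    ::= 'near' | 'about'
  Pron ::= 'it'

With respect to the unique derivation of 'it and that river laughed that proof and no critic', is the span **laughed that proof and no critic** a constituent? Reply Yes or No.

Yes

[S [NP [NP [Pron it]] [Conj and] [NP [Det that] [N river]]] [VP [V laughed] [NP [NP [Det that] [N proof]] [Conj and] [NP [Det no] [N critic]]]]]
The words 'laughed that proof and no critic' are exhaustively dominated by a single VP node (built by VP → V NP), so they form a constituent.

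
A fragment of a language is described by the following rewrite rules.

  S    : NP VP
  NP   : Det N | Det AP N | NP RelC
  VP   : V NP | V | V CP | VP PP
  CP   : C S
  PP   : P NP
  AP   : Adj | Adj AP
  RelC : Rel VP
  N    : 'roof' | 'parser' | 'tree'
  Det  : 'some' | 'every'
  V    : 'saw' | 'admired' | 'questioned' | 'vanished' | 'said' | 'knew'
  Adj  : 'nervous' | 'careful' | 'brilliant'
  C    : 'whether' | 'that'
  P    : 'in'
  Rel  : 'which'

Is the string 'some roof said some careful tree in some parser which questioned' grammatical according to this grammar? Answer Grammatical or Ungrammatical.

Grammatical

S
  NP
    Det: some
    N: roof
  VP
    VP
      V: said
      NP
        Det: some
        AP
          Adj: careful
        N: tree
    PP
      P: in
      NP
        NP
          Det: some
          N: parser
        RelC
          Rel: which
          VP
            V: questioned
The bracketing above is licensed at every node by one of the given productions, with S at the root.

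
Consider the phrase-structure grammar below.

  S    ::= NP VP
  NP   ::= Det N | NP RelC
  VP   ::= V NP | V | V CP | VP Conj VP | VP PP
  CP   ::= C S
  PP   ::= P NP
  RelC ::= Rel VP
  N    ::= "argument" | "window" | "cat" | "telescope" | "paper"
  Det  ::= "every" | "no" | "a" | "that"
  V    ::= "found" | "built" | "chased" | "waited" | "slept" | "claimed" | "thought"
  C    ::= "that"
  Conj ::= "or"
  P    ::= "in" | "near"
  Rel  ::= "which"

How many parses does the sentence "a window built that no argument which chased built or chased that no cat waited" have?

2

The two bracketings:
[S [NP [Det a] [N window]] [VP [V built] [CP [C that] [S [NP [NP [Det no] [N argument]] [RelC [Rel which] [VP [V chased]]]] [VP [VP [V built]] [Conj or] [VP [V chased] [CP [C that] [S [NP [Det no] [N cat]] [VP [V waited]]]]]]]]]]
[S [NP [Det a] [N window]] [VP [VP [V built] [CP [C that] [S [NP [NP [Det no] [N argument]] [RelC [Rel which] [VP [V chased]]]] [VP [V built]]]]] [Conj or] [VP [V chased] [CP [C that] [S [NP [Det no] [N cat]] [VP [V waited]]]]]]]
The trees differ in how a recursive rule is bracketed over the same span.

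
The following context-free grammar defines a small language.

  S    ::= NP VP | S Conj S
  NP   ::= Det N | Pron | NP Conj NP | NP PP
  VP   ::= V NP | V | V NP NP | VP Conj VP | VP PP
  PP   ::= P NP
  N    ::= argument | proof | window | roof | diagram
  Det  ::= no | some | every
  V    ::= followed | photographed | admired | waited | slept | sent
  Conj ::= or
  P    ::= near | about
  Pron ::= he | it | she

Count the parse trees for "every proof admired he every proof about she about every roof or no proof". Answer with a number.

9

Two of the 9 distinct bracketings:
[S [NP [Det every] [N proof]] [VP [V admired] [NP [Pron he]] [NP [NP [NP [Det every] [N proof]] [PP [P about] [NP [NP [Pron she]] [PP [P about] [NP [Det every] [N roof]]]]]] [Conj or] [NP [Det no] [N proof]]]]]
[S [NP [Det every] [N proof]] [VP [V admired] [NP [Pron he]] [NP [NP [NP [NP [Det every] [N proof]] [PP [P about] [NP [Pron she]]]] [PP [P about] [NP [Det every] [N roof]]]] [Conj or] [NP [Det no] [N proof]]]]]
The trees differ in how a recursive rule is bracketed over the same span.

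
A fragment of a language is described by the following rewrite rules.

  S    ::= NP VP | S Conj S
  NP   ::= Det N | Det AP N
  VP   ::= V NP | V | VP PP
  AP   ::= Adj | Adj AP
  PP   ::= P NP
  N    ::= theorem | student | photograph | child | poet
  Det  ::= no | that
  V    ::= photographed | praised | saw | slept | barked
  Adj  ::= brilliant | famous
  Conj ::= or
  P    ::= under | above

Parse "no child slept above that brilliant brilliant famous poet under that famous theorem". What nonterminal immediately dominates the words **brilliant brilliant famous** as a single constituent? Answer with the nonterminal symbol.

AP

S
  NP
    Det: no
    N: child
  VP
    VP
      VP
        V: slept
      PP
        P: above
        NP
          Det: that
          AP
            Adj: brilliant
            AP
              Adj: brilliant
              AP
                Adj: famous
          N: poet
    PP
      P: under
      NP
        Det: that
        AP
          Adj: famous
        N: theorem
The span 'brilliant brilliant famous' is the AP node built by AP → Adj AP.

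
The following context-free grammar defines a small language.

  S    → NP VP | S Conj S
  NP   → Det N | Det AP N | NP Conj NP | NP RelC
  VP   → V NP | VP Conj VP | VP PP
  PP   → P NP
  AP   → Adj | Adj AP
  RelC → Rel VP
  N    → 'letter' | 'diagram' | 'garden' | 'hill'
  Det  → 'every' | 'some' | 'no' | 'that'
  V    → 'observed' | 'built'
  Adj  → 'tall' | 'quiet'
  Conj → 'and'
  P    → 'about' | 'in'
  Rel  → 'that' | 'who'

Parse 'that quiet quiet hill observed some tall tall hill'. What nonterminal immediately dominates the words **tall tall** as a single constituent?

[S [NP [Det that] [AP [Adj quiet] [AP [Adj quiet]]] [N hill]] [VP [V observed] [NP [Det some] [AP [Adj tall] [AP [Adj tall]]] [N hill]]]]
The span 'tall tall' is the AP node built by AP → Adj AP.

AP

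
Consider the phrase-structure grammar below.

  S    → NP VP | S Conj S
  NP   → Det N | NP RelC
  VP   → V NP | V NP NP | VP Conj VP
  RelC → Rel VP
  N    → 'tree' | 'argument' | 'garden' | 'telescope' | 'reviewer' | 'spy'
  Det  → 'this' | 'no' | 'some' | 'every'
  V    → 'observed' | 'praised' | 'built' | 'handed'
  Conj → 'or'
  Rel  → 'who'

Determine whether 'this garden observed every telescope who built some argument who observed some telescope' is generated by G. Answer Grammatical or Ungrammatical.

[S [NP [Det this] [N garden]] [VP [V observed] [NP [NP [Det every] [N telescope]] [RelC [Rel who] [VP [V built] [NP [NP [Det some] [N argument]] [RelC [Rel who] [VP [V observed] [NP [Det some] [N telescope]]]]]]]]]]
The bracketing above is licensed at every node by one of the given productions, with S at the root.

Grammatical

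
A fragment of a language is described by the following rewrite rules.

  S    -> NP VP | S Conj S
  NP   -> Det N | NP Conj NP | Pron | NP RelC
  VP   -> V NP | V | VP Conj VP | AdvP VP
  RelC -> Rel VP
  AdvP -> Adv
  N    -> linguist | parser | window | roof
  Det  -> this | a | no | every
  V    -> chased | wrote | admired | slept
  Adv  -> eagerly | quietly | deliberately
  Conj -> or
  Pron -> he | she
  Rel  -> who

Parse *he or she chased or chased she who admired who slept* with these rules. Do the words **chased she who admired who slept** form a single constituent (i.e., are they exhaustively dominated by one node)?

[S [NP [NP [Pron he]] [Conj or] [NP [Pron she]]] [VP [VP [V chased]] [Conj or] [VP [V chased] [NP [NP [NP [Pron she]] [RelC [Rel who] [VP [V admired]]]] [RelC [Rel who] [VP [V slept]]]]]]]
The words 'chased she who admired who slept' are exhaustively dominated by a single VP node (built by VP → V NP), so they form a constituent.

Yes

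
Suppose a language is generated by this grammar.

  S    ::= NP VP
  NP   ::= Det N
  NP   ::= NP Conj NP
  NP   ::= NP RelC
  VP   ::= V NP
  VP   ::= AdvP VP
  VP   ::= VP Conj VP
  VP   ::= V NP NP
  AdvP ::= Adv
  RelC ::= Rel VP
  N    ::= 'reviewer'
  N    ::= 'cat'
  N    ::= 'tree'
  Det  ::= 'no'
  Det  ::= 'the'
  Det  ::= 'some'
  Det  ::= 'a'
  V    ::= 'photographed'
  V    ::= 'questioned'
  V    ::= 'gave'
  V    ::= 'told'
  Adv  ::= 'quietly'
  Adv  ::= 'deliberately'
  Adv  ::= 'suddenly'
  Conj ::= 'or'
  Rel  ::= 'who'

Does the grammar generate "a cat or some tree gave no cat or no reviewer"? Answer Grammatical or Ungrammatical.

Grammatical

[S [NP [NP [Det a] [N cat]] [Conj or] [NP [Det some] [N tree]]] [VP [V gave] [NP [NP [Det no] [N cat]] [Conj or] [NP [Det no] [N reviewer]]]]]
The bracketing above is licensed at every node by one of the given productions, with S at the root.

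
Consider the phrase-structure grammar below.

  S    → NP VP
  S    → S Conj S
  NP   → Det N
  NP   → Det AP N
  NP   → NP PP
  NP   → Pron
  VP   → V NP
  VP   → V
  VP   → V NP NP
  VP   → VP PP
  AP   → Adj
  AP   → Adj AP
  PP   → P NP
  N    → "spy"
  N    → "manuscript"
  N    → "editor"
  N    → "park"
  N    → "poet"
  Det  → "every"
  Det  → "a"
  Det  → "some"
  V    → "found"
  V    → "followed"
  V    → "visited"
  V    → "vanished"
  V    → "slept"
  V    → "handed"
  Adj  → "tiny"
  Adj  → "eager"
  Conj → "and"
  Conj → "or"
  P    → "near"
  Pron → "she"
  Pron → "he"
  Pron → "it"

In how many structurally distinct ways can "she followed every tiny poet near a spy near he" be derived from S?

5

Two of the 5 distinct bracketings:
[S [NP [Pron she]] [VP [V followed] [NP [NP [Det every] [AP [Adj tiny]] [N poet]] [PP [P near] [NP [NP [Det a] [N spy]] [PP [P near] [NP [Pron he]]]]]]]]
[S [NP [Pron she]] [VP [V followed] [NP [NP [NP [Det every] [AP [Adj tiny]] [N poet]] [PP [P near] [NP [Det a] [N spy]]]] [PP [P near] [NP [Pron he]]]]]]
The trees differ in how a recursive rule is bracketed over the same span.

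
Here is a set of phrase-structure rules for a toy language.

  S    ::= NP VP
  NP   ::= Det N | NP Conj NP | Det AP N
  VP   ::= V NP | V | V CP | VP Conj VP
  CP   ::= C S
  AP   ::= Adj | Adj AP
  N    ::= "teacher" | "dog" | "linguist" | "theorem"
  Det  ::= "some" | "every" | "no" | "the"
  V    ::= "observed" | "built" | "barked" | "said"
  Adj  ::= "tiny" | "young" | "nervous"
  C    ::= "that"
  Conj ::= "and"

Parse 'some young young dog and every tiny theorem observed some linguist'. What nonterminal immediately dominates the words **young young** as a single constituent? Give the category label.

S
  NP
    NP
      Det: some
      AP
        Adj: young
        AP
          Adj: young
      N: dog
    Conj: and
    NP
      Det: every
      AP
        Adj: tiny
      N: theorem
  VP
    V: observed
    NP
      Det: some
      N: linguist
The span 'young young' is the AP node built by AP → Adj AP.

AP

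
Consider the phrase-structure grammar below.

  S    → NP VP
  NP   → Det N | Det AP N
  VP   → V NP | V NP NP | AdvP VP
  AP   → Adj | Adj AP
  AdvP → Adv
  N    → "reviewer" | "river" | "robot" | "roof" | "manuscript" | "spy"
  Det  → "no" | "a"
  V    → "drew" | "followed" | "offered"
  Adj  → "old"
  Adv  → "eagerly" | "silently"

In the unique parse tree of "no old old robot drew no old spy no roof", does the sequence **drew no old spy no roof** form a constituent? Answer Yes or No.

[S [NP [Det no] [AP [Adj old] [AP [Adj old]]] [N robot]] [VP [V drew] [NP [Det no] [AP [Adj old]] [N spy]] [NP [Det no] [N roof]]]]
The words 'drew no old spy no roof' are exhaustively dominated by a single VP node (built by VP → V NP NP), so they form a constituent.

Yes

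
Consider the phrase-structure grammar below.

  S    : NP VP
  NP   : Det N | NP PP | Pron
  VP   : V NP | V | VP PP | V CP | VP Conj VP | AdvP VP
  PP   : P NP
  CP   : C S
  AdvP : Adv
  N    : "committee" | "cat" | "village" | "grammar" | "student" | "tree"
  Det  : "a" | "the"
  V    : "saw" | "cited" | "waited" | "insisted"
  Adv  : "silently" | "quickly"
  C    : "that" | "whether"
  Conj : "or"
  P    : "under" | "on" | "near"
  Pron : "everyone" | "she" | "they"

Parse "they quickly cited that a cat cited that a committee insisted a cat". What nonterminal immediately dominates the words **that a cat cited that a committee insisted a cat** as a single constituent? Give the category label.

S
  NP
    Pron: they
  VP
    AdvP
      Adv: quickly
    VP
      V: cited
      CP
        C: that
        S
          NP
            Det: a
            N: cat
          VP
            V: cited
            CP
              C: that
              S
                NP
                  Det: a
                  N: committee
                VP
                  V: insisted
                  NP
                    Det: a
                    N: cat
The span 'that a cat cited that a committee insisted a cat' is the CP node built by CP → C S.

CP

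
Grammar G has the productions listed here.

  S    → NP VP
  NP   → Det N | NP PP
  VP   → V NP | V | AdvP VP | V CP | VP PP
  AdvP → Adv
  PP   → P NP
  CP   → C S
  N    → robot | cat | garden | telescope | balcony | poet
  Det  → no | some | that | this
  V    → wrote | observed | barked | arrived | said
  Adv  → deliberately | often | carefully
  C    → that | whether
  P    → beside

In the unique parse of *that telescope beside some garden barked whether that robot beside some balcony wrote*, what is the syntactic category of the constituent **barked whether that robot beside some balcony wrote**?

[S [NP [NP [Det that] [N telescope]] [PP [P beside] [NP [Det some] [N garden]]]] [VP [V barked] [CP [C whether] [S [NP [NP [Det that] [N robot]] [PP [P beside] [NP [Det some] [N balcony]]]] [VP [V wrote]]]]]]
The span 'barked whether that robot beside some balcony wrote' is the VP node built by VP → V CP.

VP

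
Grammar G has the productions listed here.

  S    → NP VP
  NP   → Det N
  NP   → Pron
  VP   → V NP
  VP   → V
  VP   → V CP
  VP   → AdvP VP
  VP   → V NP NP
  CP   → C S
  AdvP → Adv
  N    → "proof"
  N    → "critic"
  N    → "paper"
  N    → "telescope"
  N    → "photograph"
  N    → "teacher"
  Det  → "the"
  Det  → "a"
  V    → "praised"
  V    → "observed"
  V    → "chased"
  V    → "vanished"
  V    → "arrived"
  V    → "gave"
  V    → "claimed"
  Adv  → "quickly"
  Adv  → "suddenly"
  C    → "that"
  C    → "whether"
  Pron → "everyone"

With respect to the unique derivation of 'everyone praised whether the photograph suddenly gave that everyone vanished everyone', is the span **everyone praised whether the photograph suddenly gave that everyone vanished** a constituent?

[S [NP [Pron everyone]] [VP [V praised] [CP [C whether] [S [NP [Det the] [N photograph]] [VP [AdvP [Adv suddenly]] [VP [V gave] [CP [C that] [S [NP [Pron everyone]] [VP [V vanished] [NP [Pron everyone]]]]]]]]]]]
The smallest constituent containing 'everyone praised whether the photograph suddenly gave that everyone vanished' is the S spanning 'everyone praised whether the photograph suddenly gave that everyone vanished everyone'; no single node in the tree dominates exactly the given words.

No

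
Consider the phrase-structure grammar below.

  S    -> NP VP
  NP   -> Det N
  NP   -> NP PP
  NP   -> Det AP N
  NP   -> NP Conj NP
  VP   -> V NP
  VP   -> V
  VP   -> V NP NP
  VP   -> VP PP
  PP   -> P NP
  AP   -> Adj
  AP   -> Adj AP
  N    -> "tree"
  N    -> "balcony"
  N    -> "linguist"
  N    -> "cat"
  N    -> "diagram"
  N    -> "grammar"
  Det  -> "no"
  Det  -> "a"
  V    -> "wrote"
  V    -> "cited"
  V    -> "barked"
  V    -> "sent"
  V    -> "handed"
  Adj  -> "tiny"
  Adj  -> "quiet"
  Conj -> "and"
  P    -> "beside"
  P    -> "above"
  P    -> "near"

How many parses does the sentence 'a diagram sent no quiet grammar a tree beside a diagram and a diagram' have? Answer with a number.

3

Two of the 3 distinct bracketings:
[S [NP [Det a] [N diagram]] [VP [V sent] [NP [Det no] [AP [Adj quiet]] [N grammar]] [NP [NP [Det a] [N tree]] [PP [P beside] [NP [NP [Det a] [N diagram]] [Conj and] [NP [Det a] [N diagram]]]]]]]
[S [NP [Det a] [N diagram]] [VP [V sent] [NP [Det no] [AP [Adj quiet]] [N grammar]] [NP [NP [NP [Det a] [N tree]] [PP [P beside] [NP [Det a] [N diagram]]]] [Conj and] [NP [Det a] [N diagram]]]]]
The trees differ in how a recursive rule is bracketed over the same span.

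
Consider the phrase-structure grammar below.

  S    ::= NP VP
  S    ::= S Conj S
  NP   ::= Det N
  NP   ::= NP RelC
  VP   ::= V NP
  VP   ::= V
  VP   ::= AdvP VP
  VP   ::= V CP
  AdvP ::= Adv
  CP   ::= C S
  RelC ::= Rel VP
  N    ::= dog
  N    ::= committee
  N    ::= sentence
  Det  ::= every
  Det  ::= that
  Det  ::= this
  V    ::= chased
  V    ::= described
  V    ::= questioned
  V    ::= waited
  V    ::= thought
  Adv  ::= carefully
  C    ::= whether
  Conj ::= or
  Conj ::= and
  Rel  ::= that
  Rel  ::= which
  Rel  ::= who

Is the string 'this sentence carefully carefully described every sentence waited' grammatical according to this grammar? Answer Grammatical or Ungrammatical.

For S → NP VP, the only prefix that parses as NP is 'this sentence', but the remainder 'carefully carefully described every sentence waited' is not a VP under these rules. The alternative S rule S → S Conj S likewise has no satisfying split.

Ungrammatical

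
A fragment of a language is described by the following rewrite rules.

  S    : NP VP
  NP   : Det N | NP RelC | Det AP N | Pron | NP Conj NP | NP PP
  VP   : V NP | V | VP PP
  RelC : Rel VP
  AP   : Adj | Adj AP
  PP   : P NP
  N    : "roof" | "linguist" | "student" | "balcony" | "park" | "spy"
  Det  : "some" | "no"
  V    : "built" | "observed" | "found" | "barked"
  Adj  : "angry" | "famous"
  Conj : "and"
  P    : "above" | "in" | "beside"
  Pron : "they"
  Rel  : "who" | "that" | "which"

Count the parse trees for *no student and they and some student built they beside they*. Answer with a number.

Two of the 4 distinct bracketings:
[S [NP [NP [Det no] [N student]] [Conj and] [NP [NP [Pron they]] [Conj and] [NP [Det some] [N student]]]] [VP [V built] [NP [NP [Pron they]] [PP [P beside] [NP [Pron they]]]]]]
[S [NP [NP [Det no] [N student]] [Conj and] [NP [NP [Pron they]] [Conj and] [NP [Det some] [N student]]]] [VP [VP [V built] [NP [Pron they]]] [PP [P beside] [NP [Pron they]]]]]
The difference turns on whether NP → NP PP is used at the relevant span, versus an alternative expansion of NP.

4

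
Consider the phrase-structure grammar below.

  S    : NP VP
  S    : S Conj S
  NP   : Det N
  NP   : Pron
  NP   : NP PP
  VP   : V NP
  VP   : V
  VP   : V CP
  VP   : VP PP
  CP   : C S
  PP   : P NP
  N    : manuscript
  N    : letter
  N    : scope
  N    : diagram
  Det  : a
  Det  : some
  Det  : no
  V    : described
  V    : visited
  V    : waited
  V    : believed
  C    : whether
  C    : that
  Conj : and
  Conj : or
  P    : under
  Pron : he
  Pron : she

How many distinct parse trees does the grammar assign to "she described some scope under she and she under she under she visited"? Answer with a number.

4

Two of the 4 distinct bracketings:
[S [S [NP [Pron she]] [VP [V described] [NP [NP [Det some] [N scope]] [PP [P under] [NP [Pron she]]]]]] [Conj and] [S [NP [NP [Pron she]] [PP [P under] [NP [NP [Pron she]] [PP [P under] [NP [Pron she]]]]]] [VP [V visited]]]]
[S [S [NP [Pron she]] [VP [V described] [NP [NP [Det some] [N scope]] [PP [P under] [NP [Pron she]]]]]] [Conj and] [S [NP [NP [NP [Pron she]] [PP [P under] [NP [Pron she]]]] [PP [P under] [NP [Pron she]]]] [VP [V visited]]]]
The trees differ in how a recursive rule is bracketed over the same span.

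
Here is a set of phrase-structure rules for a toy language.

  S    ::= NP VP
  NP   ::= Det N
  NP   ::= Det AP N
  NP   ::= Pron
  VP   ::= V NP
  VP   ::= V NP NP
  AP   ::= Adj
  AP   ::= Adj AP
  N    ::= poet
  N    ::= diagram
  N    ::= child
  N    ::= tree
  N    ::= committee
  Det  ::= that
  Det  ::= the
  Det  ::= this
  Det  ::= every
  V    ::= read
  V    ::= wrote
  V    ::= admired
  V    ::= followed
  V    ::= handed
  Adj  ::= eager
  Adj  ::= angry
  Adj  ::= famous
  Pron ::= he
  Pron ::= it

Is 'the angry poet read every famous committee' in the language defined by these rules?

S
  NP
    Det: the
    AP
      Adj: angry
    N: poet
  VP
    V: read
    NP
      Det: every
      AP
        Adj: famous
      N: committee
Each bracket corresponds to one application of a listed rule, so the string is derivable from S.

Grammatical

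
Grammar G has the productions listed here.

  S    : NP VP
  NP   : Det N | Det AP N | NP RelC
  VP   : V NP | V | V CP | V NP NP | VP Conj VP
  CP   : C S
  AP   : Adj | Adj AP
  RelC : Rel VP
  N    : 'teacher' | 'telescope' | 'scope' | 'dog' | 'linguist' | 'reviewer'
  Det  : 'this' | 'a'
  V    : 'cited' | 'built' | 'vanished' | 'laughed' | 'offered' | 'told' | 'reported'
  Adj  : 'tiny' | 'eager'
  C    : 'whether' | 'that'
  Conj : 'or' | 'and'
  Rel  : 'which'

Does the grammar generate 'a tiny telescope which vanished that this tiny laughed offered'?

An Adj word can never sit immediately before a V word in any string this grammar generates, so the substring 'tiny laughed' rules out a derivation.

Ungrammatical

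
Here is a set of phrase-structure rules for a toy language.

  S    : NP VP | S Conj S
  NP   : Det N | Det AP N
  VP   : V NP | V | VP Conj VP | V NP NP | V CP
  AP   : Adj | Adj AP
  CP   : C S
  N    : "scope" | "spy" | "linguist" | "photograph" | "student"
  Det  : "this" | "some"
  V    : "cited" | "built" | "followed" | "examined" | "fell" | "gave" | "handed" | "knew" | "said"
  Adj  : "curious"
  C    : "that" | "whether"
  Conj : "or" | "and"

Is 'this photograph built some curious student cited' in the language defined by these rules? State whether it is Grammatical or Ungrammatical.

Ungrammatical

For S → NP VP, the only prefix that parses as NP is 'this photograph', but the remainder 'built some curious student cited' is not a VP under these rules. The alternative S rule S → S Conj S likewise has no satisfying split.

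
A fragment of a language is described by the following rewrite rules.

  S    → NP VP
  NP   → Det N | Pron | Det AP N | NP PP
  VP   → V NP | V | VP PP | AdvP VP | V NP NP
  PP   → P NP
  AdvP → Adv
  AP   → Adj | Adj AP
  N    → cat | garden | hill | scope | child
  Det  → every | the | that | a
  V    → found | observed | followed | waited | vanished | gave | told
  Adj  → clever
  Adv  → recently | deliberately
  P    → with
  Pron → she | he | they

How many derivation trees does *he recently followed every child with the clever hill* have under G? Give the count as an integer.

3

Two of the 3 distinct bracketings:
[S [NP [Pron he]] [VP [VP [AdvP [Adv recently]] [VP [V followed] [NP [Det every] [N child]]]] [PP [P with] [NP [Det the] [AP [Adj clever]] [N hill]]]]]
[S [NP [Pron he]] [VP [AdvP [Adv recently]] [VP [V followed] [NP [NP [Det every] [N child]] [PP [P with] [NP [Det the] [AP [Adj clever]] [N hill]]]]]]]
The difference turns on whether NP → NP PP is used at the relevant span, versus an alternative expansion of NP.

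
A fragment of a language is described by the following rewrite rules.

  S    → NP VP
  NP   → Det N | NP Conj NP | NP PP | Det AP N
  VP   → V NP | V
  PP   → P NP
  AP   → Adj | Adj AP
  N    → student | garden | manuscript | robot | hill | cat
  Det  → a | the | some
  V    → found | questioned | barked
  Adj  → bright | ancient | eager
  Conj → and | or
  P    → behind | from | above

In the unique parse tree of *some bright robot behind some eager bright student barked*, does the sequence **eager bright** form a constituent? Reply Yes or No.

[S [NP [NP [Det some] [AP [Adj bright]] [N robot]] [PP [P behind] [NP [Det some] [AP [Adj eager] [AP [Adj bright]]] [N student]]]] [VP [V barked]]]
The words 'eager bright' are exhaustively dominated by a single AP node (built by AP → Adj AP), so they form a constituent.

Yes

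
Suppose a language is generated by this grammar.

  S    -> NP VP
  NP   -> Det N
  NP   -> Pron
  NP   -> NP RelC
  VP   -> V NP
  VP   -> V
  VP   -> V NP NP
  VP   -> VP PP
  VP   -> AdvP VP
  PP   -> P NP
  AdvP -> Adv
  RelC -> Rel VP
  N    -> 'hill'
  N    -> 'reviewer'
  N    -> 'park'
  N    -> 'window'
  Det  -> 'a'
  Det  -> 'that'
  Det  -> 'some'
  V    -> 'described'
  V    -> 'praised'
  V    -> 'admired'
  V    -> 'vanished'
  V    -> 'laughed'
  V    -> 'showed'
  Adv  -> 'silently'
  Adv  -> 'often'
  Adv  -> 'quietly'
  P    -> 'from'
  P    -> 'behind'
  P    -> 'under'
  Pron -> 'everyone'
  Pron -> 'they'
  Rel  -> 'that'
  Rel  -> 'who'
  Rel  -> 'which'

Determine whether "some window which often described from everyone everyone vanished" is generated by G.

Ungrammatical

For S → NP VP, every NP-prefix leaves a non-VP remainder: after 'some window' the remainder is not a VP; after 'some window which often described' the remainder is not a VP; after 'some window which often described from everyone' the remainder is not a VP.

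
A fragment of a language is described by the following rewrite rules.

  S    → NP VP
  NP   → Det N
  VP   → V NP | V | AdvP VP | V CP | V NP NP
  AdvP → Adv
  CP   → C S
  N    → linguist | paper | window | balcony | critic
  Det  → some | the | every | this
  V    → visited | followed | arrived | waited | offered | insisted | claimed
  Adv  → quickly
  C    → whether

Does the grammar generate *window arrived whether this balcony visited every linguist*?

Ungrammatical

For S → NP VP, no prefix of the string parses as an NP.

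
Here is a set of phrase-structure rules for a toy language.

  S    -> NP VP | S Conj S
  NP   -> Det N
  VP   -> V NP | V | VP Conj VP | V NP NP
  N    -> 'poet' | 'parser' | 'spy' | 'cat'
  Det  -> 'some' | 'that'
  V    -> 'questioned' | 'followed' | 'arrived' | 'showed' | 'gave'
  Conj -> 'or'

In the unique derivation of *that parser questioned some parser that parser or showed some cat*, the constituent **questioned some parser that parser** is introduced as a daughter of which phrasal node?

S
  NP
    Det: that
    N: parser
  VP
    VP
      V: questioned
      NP
        Det: some
        N: parser
      NP
        Det: that
        N: parser
    Conj: or
    VP
      V: showed
      NP
        Det: some
        N: cat
The span 'questioned some parser that parser' is the VP node built by VP → V NP NP.
Its mother is the VP built by VP → VP Conj VP.

VP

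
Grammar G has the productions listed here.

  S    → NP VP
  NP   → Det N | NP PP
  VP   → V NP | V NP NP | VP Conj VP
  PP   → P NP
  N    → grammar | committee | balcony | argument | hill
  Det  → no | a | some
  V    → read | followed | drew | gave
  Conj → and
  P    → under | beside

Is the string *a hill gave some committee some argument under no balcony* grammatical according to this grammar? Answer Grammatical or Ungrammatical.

[S [NP [Det a] [N hill]] [VP [V gave] [NP [Det some] [N committee]] [NP [NP [Det some] [N argument]] [PP [P under] [NP [Det no] [N balcony]]]]]]
Each bracket corresponds to one application of a listed rule, so the string is derivable from S.

Grammatical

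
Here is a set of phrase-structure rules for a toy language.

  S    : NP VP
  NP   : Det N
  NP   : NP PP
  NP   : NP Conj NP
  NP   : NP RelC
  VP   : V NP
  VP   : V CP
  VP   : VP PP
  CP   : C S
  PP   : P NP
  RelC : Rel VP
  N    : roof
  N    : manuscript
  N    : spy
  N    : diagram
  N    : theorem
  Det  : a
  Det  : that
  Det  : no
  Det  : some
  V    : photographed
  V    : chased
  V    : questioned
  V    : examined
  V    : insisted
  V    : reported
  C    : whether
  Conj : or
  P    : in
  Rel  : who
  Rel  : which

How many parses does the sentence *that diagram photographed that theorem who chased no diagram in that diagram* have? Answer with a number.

4

Two of the 4 distinct bracketings:
[S [NP [Det that] [N diagram]] [VP [V photographed] [NP [NP [NP [Det that] [N theorem]] [RelC [Rel who] [VP [V chased] [NP [Det no] [N diagram]]]]] [PP [P in] [NP [Det that] [N diagram]]]]]]
[S [NP [Det that] [N diagram]] [VP [V photographed] [NP [NP [Det that] [N theorem]] [RelC [Rel who] [VP [V chased] [NP [NP [Det no] [N diagram]] [PP [P in] [NP [Det that] [N diagram]]]]]]]]]
The trees differ in how a recursive rule is bracketed over the same span.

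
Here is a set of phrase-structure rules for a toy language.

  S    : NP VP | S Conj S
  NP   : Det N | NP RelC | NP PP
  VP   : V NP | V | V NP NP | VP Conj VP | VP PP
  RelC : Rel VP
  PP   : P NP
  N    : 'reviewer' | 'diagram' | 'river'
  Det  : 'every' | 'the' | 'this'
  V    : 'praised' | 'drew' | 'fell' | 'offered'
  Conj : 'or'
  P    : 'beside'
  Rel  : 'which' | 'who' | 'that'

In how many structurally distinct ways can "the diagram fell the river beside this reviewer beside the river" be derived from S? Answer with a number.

5

Two of the 5 distinct bracketings:
[S [NP [Det the] [N diagram]] [VP [V fell] [NP [NP [Det the] [N river]] [PP [P beside] [NP [NP [Det this] [N reviewer]] [PP [P beside] [NP [Det the] [N river]]]]]]]]
[S [NP [Det the] [N diagram]] [VP [V fell] [NP [NP [NP [Det the] [N river]] [PP [P beside] [NP [Det this] [N reviewer]]]] [PP [P beside] [NP [Det the] [N river]]]]]]
The trees differ in how a recursive rule is bracketed over the same span.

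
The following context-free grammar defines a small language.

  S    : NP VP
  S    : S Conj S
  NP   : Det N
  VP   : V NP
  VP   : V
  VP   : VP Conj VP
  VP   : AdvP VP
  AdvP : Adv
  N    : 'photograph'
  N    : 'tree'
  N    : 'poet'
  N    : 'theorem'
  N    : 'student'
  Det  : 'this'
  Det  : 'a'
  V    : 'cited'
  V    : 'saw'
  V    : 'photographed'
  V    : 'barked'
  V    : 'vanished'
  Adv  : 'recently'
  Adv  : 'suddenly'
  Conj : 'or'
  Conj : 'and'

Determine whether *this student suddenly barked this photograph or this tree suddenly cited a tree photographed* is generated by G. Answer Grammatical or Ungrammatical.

For S → NP VP, the only prefix that parses as NP is 'this student', but the remainder 'suddenly barked this photograph or this tree suddenly cited a tree photographed' is not a VP under these rules. The alternative S rule S → S Conj S likewise has no satisfying split.

Ungrammatical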